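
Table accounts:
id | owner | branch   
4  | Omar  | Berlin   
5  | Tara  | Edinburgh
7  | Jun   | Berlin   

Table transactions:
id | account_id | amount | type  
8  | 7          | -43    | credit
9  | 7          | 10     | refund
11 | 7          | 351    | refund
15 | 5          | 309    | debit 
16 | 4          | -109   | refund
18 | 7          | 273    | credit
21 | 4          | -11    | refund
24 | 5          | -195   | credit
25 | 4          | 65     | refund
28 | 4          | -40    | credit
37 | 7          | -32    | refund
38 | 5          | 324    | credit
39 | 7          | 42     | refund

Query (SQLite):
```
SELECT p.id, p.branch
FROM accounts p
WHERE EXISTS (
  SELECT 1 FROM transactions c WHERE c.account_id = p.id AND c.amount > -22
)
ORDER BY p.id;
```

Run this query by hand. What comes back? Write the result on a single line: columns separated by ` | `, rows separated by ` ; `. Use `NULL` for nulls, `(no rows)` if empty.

For each accounts row, check whether any transactions with matching account_id has amount > -22.
Keep rows where that is true.

4 | Berlin ; 5 | Edinburgh ; 7 | Berlin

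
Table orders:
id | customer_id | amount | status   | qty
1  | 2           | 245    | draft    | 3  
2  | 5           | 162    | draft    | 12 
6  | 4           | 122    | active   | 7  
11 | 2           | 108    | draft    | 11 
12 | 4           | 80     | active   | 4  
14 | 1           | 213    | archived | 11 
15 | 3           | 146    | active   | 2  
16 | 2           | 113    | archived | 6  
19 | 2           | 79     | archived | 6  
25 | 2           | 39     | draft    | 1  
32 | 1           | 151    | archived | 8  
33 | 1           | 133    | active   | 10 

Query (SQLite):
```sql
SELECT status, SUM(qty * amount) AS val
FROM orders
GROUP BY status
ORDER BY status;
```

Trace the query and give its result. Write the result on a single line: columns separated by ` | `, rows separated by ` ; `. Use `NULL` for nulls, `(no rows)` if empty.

For each row compute qty * amount.
Group by status; take SUM of the expression per group.
  active: ids {6, 12, 15, 33} → SUM(qty * amount)=2796
  archived: ids {14, 16, 19, 32} → SUM(qty * amount)=4703
  draft: ids {1, 2, 11, 25} → SUM(qty * amount)=3906

active | 2796 ; archived | 4703 ; draft | 3906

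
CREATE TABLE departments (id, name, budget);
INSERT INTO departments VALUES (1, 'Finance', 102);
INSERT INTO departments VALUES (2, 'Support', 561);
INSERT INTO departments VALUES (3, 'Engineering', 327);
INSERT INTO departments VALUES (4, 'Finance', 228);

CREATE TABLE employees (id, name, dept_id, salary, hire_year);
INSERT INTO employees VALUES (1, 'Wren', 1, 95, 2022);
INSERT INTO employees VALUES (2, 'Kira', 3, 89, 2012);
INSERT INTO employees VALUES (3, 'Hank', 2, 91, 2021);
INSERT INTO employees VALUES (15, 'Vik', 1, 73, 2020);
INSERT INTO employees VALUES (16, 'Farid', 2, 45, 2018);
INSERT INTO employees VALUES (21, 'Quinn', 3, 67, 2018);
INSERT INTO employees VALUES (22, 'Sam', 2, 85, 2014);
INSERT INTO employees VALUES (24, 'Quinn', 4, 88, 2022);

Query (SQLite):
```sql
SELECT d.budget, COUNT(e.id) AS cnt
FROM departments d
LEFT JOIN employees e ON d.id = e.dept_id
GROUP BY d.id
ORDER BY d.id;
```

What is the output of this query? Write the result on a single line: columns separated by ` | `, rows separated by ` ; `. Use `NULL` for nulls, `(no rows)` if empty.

102 | 2 ; 561 | 3 ; 327 | 2 ; 228 | 1

LEFT JOIN keeps every departments row; unmatched ones get NULL for employees columns.
Group by departments.id and compute COUNT(e.id). COUNT(col) of an all-NULL group is 0.
  1: ids {1, 15} → COUNT(e.id)=2
  2: ids {3, 16, 22} → COUNT(e.id)=3
  3: ids {2, 21} → COUNT(e.id)=2
  4: ids {24} → COUNT(e.id)=1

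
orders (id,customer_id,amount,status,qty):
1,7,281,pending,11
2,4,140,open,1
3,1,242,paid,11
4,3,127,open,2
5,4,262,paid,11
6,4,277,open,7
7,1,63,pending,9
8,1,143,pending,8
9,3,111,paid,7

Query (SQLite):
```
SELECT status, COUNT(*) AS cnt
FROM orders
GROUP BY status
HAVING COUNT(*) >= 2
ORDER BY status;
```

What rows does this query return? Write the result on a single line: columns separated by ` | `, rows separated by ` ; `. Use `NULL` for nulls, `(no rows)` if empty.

Partition orders by status; compute COUNT(*) within each group.
HAVING: keep groups with count ≥ 2.
  open: ids {2, 4, 6} → COUNT(*)=3
  paid: ids {3, 5, 9} → COUNT(*)=3
  pending: ids {1, 7, 8} → COUNT(*)=3

open | 3 ; paid | 3 ; pending | 3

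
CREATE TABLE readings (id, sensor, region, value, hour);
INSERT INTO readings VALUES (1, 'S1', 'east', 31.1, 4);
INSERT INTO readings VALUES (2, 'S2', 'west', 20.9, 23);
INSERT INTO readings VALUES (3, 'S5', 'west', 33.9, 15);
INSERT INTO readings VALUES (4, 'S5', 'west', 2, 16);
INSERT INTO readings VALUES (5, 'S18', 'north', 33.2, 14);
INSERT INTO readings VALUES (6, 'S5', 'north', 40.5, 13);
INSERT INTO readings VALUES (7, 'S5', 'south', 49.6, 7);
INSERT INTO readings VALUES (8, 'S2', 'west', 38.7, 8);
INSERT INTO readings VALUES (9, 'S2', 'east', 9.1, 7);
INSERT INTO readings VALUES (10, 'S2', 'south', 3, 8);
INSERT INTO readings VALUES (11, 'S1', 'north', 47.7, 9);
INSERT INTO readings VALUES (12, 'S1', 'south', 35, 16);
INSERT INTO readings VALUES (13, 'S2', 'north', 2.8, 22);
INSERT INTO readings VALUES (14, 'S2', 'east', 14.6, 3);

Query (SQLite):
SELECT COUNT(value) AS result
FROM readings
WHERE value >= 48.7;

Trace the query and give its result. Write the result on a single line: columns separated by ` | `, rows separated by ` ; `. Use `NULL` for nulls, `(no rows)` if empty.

1

Rows where value >= 48.7 → value values: [49.6].
COUNT(value) counts non-NULL values → 1.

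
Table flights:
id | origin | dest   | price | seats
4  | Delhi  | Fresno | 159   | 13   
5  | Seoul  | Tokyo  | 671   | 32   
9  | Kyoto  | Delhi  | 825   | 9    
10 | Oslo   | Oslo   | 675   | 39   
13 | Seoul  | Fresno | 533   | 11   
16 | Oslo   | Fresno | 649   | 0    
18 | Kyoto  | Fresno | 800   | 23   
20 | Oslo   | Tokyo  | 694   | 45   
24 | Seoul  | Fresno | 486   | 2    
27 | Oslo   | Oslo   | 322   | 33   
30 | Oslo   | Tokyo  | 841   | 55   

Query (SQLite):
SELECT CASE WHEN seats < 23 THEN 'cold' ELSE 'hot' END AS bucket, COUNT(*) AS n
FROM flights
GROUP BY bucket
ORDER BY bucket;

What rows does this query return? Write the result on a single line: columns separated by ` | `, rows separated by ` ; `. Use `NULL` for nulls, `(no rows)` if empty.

cold | 5 ; hot | 6

Bucket rows by seats < 23 → 'cold' else 'hot'; count each bucket.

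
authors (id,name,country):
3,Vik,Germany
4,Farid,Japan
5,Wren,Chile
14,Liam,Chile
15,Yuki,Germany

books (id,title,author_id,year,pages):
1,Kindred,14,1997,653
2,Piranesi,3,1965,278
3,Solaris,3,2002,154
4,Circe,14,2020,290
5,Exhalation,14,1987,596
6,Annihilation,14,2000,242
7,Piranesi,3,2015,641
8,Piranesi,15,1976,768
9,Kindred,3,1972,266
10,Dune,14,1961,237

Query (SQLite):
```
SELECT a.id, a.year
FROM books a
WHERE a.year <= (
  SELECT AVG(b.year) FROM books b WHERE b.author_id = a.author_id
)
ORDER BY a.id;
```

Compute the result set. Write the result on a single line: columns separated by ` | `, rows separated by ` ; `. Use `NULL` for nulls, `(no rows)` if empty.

2 | 1965 ; 5 | 1987 ; 8 | 1976 ; 9 | 1972 ; 10 | 1961

For each books row a, compute AVG(year) over rows sharing a.author_id.
Keep row a if a.year <= that per-group AVG.
  author_id=3: AVG(year) = 1988.5
  author_id=14: AVG(year) = 1993.0
  author_id=15: AVG(year) = 1976.0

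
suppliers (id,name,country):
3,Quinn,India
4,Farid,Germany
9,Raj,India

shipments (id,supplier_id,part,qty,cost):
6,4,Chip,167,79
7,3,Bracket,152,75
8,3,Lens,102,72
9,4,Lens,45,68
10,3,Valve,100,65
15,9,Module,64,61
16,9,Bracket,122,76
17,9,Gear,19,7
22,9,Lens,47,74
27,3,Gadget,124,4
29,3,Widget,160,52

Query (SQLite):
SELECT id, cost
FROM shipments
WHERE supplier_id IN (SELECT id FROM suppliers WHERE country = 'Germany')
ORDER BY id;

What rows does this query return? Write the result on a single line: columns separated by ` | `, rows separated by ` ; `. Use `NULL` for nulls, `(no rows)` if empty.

Inner query: suppliers.id where country = 'Germany'.
Outer: keep shipments rows whose supplier_id is in that set.
Inner query → {4}

6 | 79 ; 9 | 68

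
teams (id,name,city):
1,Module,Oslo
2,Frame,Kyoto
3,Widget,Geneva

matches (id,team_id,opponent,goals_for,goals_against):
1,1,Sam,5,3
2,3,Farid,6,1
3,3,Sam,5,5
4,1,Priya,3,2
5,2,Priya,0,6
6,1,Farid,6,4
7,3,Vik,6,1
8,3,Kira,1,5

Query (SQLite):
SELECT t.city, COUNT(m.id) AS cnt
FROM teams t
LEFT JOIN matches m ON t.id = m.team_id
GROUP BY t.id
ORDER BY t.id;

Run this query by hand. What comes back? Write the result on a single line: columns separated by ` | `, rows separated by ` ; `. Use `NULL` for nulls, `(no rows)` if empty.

Oslo | 3 ; Kyoto | 1 ; Geneva | 4

LEFT JOIN keeps every teams row; unmatched ones get NULL for matches columns.
Group by teams.id and compute COUNT(m.id). COUNT(col) of an all-NULL group is 0.
  1: ids {1, 4, 6} → COUNT(m.id)=3
  2: ids {5} → COUNT(m.id)=1
  3: ids {2, 3, 7, 8} → COUNT(m.id)=4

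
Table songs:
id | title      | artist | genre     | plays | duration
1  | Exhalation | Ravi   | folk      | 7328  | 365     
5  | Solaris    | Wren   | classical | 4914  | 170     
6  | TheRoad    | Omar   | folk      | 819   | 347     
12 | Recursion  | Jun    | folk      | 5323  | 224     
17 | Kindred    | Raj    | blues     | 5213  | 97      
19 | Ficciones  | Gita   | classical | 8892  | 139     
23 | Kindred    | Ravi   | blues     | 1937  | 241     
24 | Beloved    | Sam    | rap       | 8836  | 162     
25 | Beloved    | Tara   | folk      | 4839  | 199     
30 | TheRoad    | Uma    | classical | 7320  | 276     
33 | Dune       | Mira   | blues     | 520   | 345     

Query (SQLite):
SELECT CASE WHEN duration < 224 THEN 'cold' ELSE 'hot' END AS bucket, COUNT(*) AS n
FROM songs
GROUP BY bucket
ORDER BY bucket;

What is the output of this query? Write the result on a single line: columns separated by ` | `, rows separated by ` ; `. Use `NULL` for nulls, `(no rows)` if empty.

cold | 5 ; hot | 6

Bucket rows by duration < 224 → 'cold' else 'hot'; count each bucket.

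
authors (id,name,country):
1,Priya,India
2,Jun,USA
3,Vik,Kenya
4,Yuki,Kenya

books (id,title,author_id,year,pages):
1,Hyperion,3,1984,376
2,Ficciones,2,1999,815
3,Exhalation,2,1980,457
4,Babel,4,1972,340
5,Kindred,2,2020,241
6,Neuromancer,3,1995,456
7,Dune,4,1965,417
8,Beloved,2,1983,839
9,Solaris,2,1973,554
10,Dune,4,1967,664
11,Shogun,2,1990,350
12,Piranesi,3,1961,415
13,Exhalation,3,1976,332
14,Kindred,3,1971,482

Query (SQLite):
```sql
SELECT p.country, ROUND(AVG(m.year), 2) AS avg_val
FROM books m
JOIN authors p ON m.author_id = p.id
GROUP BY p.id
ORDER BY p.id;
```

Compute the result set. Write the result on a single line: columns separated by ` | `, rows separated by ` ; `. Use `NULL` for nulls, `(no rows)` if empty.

Join each books row to its authors via author_id.
Group joined rows by authors.id; compute ROUND(AVG(m.year), 2) per group.
  2: ids {2, 3, 5, 8, 9, 11} → ROUND(AVG(m.year), 2)=1990.83
  3: ids {1, 6, 12, 13, 14} → ROUND(AVG(m.year), 2)=1977.4
  4: ids {4, 7, 10} → ROUND(AVG(m.year), 2)=1968

USA | 1990.83 ; Kenya | 1977.4 ; Kenya | 1968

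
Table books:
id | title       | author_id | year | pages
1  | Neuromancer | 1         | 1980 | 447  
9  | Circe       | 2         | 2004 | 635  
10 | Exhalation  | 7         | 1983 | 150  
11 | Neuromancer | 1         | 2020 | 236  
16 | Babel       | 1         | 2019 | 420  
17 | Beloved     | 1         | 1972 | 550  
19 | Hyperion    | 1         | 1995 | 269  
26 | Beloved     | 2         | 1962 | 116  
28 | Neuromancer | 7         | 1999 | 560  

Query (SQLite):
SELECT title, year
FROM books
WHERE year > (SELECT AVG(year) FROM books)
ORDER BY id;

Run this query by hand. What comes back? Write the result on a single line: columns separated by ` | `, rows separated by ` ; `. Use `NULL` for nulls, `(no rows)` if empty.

Circe | 2004 ; Neuromancer | 2020 ; Babel | 2019 ; Hyperion | 1995 ; Neuromancer | 1999

Scalar subquery: AVG(year) over all books rows = 1992.666667 (≈; comparison uses full precision).
Keep rows where year > that value.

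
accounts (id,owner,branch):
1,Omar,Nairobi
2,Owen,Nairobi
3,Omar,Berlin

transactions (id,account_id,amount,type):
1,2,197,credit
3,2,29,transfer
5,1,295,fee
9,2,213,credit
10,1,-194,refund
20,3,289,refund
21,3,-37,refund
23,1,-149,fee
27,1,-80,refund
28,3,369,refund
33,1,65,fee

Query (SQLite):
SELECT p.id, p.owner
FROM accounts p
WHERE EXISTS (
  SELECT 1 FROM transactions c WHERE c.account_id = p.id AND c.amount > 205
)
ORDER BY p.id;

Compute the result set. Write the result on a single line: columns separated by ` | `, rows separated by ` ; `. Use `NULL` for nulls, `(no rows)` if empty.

1 | Omar ; 2 | Owen ; 3 | Omar

For each accounts row, check whether any transactions with matching account_id has amount > 205.
Keep rows where that is true.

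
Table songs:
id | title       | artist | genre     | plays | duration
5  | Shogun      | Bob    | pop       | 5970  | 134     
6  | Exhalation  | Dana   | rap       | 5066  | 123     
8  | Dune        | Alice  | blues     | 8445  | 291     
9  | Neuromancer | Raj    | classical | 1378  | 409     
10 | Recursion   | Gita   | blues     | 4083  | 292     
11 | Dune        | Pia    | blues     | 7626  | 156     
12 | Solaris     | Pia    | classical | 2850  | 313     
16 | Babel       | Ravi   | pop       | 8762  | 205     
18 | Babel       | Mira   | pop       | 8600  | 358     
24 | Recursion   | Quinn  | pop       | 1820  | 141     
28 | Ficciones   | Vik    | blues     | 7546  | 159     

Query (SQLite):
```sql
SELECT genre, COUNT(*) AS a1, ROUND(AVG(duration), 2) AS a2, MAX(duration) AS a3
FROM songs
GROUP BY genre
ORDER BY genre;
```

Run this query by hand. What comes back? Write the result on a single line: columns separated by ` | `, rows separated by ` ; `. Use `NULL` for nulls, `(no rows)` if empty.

Group songs by genre.
Per group compute: COUNT(*), ROUND(AVG(duration), 2), MAX(duration).
  blues: ids {8, 10, 11, 28} → COUNT(*)=4, ROUND(AVG(duration), 2)=224.5, MAX(duration)=292
  classical: ids {9, 12} → COUNT(*)=2, ROUND(AVG(duration), 2)=361, MAX(duration)=409
  pop: ids {5, 16, 18, 24} → COUNT(*)=4, ROUND(AVG(duration), 2)=209.5, MAX(duration)=358
  rap: ids {6} → COUNT(*)=1, ROUND(AVG(duration), 2)=123, MAX(duration)=123

blues | 4 | 224.5 | 292 ; classical | 2 | 361 | 409 ; pop | 4 | 209.5 | 358 ; rap | 1 | 123 | 123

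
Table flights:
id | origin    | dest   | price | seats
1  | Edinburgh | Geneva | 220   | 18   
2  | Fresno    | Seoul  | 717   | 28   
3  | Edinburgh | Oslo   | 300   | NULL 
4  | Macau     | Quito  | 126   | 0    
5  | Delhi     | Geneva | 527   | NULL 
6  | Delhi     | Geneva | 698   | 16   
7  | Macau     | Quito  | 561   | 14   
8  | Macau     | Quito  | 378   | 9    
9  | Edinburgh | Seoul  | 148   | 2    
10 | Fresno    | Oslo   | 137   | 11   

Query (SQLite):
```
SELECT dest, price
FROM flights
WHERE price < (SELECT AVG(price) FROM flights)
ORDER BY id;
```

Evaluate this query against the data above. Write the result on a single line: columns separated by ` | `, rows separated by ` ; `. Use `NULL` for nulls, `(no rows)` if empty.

Scalar subquery: AVG(price) over all flights rows = 381.2.
Keep rows where price < that value.

Geneva | 220 ; Oslo | 300 ; Quito | 126 ; Quito | 378 ; Seoul | 148 ; Oslo | 137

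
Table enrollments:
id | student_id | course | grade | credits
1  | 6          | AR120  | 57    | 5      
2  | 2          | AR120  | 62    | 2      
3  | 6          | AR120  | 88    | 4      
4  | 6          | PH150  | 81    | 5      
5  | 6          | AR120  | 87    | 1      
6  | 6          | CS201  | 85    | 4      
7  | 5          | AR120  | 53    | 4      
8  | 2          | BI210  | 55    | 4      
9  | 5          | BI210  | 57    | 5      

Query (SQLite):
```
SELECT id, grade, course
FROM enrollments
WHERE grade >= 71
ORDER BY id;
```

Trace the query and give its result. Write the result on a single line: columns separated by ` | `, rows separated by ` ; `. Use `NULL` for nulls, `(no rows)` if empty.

3 | 88 | AR120 ; 4 | 81 | PH150 ; 5 | 87 | AR120 ; 6 | 85 | CS201

grade >= 71: ids {3, 4, 5, 6}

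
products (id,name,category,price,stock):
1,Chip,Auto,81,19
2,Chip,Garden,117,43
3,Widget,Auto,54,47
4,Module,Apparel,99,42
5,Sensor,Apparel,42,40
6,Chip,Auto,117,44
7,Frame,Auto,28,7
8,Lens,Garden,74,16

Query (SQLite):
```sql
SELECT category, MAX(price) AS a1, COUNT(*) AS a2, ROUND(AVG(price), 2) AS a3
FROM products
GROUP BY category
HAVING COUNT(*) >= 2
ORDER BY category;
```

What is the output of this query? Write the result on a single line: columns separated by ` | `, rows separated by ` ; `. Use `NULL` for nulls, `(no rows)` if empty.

Apparel | 99 | 2 | 70.5 ; Auto | 117 | 4 | 70 ; Garden | 117 | 2 | 95.5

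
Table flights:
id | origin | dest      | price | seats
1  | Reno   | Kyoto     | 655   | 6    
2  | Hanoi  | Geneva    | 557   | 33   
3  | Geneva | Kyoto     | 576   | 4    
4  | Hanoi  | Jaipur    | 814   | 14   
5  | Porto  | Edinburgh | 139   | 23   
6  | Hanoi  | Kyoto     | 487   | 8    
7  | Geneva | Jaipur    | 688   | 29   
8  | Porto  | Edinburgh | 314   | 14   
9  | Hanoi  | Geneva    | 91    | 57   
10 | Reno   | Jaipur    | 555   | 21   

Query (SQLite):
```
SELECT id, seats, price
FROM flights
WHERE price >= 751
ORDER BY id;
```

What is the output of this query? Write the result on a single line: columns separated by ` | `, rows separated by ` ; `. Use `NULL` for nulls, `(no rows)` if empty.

4 | 14 | 814

price >= 751: ids {4}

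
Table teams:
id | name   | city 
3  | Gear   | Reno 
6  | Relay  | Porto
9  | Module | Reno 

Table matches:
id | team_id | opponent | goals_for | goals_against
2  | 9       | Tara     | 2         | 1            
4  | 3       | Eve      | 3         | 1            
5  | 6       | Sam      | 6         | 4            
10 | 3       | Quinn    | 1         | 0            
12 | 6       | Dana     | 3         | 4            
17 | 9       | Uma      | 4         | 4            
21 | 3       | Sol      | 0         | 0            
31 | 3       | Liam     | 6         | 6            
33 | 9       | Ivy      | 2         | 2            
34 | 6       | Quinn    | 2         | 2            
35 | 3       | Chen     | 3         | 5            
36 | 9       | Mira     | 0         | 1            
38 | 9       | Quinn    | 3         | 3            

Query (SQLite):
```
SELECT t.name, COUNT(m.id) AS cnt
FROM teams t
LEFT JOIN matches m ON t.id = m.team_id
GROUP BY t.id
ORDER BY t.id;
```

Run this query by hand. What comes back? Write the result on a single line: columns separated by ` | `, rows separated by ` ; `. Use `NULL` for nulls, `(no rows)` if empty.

Gear | 5 ; Relay | 3 ; Module | 5

LEFT JOIN keeps every teams row; unmatched ones get NULL for matches columns.
Group by teams.id and compute COUNT(m.id). COUNT(col) of an all-NULL group is 0.
  3: ids {4, 10, 21, 31, 35} → COUNT(m.id)=5
  6: ids {5, 12, 34} → COUNT(m.id)=3
  9: ids {2, 17, 33, 36, 38} → COUNT(m.id)=5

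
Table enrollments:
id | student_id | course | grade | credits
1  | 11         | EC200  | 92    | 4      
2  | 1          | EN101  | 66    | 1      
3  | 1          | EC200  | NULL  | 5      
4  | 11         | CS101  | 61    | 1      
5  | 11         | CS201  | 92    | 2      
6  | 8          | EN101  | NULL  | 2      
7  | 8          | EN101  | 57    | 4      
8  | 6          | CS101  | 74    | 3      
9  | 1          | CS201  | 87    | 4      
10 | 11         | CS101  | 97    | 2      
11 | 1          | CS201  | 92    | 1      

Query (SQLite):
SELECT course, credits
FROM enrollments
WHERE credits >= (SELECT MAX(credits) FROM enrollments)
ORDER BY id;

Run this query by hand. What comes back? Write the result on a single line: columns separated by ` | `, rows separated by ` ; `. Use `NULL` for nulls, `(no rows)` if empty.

Scalar subquery: MAX(credits) over all enrollments rows = 5.
Keep rows where credits >= that value.

EC200 | 5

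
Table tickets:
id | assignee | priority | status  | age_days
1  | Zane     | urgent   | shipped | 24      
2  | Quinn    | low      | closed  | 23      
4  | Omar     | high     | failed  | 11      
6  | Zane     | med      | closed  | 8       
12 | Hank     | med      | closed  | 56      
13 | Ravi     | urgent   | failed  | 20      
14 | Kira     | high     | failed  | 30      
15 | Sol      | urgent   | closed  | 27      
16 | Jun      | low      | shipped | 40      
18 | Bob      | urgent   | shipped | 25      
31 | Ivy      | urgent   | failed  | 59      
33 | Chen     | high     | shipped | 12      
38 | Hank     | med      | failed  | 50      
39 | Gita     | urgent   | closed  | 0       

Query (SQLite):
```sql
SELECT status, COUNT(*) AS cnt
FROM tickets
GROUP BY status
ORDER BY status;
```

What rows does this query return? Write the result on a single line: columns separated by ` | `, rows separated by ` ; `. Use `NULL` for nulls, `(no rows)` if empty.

closed | 5 ; failed | 5 ; shipped | 4

Partition tickets by status; compute COUNT(*) within each group.
  closed: ids {2, 6, 12, 15, 39} → COUNT(*)=5
  failed: ids {4, 13, 14, 31, 38} → COUNT(*)=5
  shipped: ids {1, 16, 18, 33} → COUNT(*)=4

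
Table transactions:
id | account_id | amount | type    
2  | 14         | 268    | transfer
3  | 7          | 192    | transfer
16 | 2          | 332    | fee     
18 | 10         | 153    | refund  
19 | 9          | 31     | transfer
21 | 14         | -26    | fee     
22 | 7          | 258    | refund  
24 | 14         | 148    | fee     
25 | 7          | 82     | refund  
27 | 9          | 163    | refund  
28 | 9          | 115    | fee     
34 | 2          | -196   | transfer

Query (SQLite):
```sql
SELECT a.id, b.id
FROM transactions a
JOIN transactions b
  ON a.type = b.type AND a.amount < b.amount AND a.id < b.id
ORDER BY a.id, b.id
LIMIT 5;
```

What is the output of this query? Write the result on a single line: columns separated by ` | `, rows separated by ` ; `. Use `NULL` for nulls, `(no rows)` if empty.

Pairs (a,b) with same type, a.amount < b.amount, a.id < b.id.
type groups: fee:{16,21,24,28} refund:{18,22,25,27} transfer:{2,3,19,34}
Ordered by (a.id, b.id); first 5.

18 | 22 ; 18 | 27 ; 21 | 24 ; 21 | 28 ; 25 | 27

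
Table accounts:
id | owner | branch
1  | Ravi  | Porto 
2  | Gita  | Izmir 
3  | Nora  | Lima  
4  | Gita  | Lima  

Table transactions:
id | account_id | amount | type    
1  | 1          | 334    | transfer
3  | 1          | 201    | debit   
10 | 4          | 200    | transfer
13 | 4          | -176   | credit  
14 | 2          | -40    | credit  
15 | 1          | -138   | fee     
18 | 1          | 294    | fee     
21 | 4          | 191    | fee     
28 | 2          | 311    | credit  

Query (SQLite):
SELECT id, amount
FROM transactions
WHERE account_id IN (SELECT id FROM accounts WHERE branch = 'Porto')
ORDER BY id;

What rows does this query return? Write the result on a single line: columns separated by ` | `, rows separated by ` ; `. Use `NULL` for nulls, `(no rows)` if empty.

1 | 334 ; 3 | 201 ; 15 | -138 ; 18 | 294

Inner query: accounts.id where branch = 'Porto'.
Outer: keep transactions rows whose account_id is in that set.
Inner query → {1}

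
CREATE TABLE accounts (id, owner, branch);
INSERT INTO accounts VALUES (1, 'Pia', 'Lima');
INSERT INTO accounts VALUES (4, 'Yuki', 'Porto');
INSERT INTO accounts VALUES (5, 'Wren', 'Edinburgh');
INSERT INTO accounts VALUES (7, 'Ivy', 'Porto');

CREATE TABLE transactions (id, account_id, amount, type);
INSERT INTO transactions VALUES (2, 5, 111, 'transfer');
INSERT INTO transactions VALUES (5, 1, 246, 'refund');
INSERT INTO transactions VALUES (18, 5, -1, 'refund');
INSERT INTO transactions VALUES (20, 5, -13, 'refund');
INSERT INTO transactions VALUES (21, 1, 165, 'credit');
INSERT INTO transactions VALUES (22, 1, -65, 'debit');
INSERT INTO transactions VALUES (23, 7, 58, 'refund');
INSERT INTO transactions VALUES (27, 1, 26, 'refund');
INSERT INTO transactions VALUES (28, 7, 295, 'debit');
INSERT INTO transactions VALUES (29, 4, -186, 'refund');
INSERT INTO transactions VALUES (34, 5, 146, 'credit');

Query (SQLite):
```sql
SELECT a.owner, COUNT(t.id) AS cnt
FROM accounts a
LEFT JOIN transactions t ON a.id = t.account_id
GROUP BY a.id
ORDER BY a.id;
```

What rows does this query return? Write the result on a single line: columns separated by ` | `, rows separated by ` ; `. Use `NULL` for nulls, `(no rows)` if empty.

LEFT JOIN keeps every accounts row; unmatched ones get NULL for transactions columns.
Group by accounts.id and compute COUNT(t.id). COUNT(col) of an all-NULL group is 0.
  1: ids {5, 21, 22, 27} → COUNT(t.id)=4
  4: ids {29} → COUNT(t.id)=1
  5: ids {2, 18, 20, 34} → COUNT(t.id)=4
  7: ids {23, 28} → COUNT(t.id)=2

Pia | 4 ; Yuki | 1 ; Wren | 4 ; Ivy | 2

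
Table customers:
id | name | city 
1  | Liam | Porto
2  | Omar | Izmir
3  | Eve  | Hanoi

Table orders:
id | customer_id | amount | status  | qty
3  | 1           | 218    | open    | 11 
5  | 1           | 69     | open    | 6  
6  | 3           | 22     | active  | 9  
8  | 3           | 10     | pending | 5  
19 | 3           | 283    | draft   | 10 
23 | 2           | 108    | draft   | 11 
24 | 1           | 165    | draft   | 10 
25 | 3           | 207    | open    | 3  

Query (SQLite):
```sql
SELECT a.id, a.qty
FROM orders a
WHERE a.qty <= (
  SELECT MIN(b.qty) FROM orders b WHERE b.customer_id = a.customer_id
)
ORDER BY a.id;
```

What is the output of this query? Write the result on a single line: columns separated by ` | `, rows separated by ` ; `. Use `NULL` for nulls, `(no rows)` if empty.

5 | 6 ; 23 | 11 ; 25 | 3

For each orders row a, compute MIN(qty) over rows sharing a.customer_id.
Keep row a if a.qty <= that per-group MIN.
  customer_id=1: MIN(qty) = 6
  customer_id=2: MIN(qty) = 11
  customer_id=3: MIN(qty) = 3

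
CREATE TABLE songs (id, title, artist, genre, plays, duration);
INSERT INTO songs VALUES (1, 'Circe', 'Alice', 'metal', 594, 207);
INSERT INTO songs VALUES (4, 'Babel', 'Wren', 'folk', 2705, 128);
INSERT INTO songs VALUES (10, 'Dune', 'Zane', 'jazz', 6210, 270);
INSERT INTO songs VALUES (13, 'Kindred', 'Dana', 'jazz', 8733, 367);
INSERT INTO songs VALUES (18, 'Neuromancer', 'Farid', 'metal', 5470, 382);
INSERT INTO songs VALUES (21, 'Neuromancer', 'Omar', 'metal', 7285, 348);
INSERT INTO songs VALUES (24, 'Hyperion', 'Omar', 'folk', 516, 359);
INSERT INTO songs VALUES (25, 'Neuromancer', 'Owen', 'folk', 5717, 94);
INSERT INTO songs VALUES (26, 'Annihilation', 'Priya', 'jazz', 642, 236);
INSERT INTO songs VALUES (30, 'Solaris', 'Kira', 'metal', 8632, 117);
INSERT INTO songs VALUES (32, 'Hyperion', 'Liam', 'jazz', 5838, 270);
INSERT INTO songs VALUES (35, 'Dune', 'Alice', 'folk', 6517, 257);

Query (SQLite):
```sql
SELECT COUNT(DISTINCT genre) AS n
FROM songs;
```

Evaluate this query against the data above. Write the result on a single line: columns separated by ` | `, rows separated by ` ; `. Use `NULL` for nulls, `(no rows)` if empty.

Count distinct non-NULL genre values.

3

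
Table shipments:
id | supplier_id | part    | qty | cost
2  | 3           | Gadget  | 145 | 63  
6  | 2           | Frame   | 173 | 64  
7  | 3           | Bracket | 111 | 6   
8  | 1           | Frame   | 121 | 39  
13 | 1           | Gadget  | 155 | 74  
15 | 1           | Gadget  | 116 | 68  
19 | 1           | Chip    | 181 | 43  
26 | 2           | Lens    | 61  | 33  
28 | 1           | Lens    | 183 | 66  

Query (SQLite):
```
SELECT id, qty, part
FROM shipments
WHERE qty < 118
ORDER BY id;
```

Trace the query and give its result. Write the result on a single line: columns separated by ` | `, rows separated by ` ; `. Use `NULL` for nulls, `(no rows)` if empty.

qty < 118: ids {7, 15, 26}

7 | 111 | Bracket ; 15 | 116 | Gadget ; 26 | 61 | Lens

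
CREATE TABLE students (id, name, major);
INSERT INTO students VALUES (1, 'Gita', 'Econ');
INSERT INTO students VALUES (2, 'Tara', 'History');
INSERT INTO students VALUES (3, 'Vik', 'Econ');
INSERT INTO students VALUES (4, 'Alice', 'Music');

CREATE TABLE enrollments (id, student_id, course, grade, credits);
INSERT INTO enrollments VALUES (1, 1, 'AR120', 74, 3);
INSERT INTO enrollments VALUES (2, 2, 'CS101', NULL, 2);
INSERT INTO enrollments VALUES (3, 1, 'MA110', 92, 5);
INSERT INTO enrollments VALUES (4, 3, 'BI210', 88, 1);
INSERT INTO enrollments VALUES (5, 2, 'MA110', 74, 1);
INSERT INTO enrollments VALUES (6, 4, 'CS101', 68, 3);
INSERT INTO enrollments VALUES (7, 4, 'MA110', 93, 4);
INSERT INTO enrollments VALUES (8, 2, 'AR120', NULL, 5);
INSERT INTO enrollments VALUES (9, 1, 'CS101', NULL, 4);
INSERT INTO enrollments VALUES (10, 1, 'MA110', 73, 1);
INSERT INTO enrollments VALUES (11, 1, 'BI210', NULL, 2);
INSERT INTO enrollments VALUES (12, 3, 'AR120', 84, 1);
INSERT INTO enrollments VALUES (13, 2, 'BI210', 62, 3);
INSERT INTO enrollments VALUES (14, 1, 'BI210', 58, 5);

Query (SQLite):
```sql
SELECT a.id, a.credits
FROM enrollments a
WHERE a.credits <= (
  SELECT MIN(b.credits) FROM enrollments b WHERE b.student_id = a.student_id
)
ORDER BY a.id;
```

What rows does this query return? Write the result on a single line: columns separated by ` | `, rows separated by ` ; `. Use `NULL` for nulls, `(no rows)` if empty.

4 | 1 ; 5 | 1 ; 6 | 3 ; 10 | 1 ; 12 | 1

For each enrollments row a, compute MIN(credits) over rows sharing a.student_id.
Keep row a if a.credits <= that per-group MIN.
  student_id=1: MIN(credits) = 1
  student_id=2: MIN(credits) = 1
  student_id=3: MIN(credits) = 1
  student_id=4: MIN(credits) = 3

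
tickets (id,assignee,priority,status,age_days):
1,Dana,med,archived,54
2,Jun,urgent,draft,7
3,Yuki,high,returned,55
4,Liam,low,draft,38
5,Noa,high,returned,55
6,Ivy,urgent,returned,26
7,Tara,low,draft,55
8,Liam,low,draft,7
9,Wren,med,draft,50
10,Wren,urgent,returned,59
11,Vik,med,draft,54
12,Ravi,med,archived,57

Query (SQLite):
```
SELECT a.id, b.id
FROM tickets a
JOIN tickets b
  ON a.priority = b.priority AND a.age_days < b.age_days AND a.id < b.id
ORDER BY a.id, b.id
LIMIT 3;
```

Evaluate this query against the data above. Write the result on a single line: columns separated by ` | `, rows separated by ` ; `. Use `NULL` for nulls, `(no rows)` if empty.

1 | 12 ; 2 | 6 ; 2 | 10

Pairs (a,b) with same priority, a.age_days < b.age_days, a.id < b.id.
priority groups: high:{3,5} low:{4,7,8} med:{1,9,11,12} urgent:{2,6,10}
Ordered by (a.id, b.id); first 3.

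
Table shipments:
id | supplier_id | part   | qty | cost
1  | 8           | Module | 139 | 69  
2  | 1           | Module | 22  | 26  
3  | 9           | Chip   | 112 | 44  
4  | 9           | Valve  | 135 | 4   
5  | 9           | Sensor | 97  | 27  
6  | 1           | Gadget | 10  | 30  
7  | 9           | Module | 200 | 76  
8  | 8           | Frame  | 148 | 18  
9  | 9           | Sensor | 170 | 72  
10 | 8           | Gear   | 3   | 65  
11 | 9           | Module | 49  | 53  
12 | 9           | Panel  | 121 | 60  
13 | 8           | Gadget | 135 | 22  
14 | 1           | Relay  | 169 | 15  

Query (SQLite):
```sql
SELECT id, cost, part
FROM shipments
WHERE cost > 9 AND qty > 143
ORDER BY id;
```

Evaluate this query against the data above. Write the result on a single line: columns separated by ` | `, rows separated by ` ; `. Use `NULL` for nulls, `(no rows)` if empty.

cost > 9: ids {1, 2, 3, 5, 6, 7, 8, 9, 10, 11, 12, 13, 14}
qty > 143: ids {7, 8, 9, 14}
Combine with AND.

7 | 76 | Module ; 8 | 18 | Frame ; 9 | 72 | Sensor ; 14 | 15 | Relay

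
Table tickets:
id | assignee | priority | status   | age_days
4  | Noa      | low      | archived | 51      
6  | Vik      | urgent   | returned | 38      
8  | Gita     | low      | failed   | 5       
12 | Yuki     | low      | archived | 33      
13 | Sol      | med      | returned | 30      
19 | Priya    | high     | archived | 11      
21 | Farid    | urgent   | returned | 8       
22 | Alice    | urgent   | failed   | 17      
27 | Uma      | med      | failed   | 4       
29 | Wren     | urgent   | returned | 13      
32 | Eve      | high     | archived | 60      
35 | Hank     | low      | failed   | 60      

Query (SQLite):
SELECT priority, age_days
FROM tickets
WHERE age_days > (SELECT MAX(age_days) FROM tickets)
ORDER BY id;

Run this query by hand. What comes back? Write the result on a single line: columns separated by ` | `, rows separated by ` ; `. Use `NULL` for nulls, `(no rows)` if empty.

Scalar subquery: MAX(age_days) over all tickets rows = 60.
Keep rows where age_days > that value.

(no rows)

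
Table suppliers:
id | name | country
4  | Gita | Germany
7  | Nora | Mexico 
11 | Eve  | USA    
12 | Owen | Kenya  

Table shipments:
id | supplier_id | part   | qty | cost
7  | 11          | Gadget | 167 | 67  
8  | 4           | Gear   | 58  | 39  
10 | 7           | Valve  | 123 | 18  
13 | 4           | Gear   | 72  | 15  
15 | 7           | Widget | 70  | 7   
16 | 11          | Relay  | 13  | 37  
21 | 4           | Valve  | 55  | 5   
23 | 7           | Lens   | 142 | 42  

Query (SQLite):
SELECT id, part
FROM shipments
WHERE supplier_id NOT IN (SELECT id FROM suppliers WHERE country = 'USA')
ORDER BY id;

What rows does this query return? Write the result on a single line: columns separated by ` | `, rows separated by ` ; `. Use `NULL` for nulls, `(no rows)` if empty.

8 | Gear ; 10 | Valve ; 13 | Gear ; 15 | Widget ; 21 | Valve ; 23 | Lens

Inner query: suppliers.id where country = 'USA'.
Outer: keep shipments rows whose supplier_id is not in that set.
Inner query → {11}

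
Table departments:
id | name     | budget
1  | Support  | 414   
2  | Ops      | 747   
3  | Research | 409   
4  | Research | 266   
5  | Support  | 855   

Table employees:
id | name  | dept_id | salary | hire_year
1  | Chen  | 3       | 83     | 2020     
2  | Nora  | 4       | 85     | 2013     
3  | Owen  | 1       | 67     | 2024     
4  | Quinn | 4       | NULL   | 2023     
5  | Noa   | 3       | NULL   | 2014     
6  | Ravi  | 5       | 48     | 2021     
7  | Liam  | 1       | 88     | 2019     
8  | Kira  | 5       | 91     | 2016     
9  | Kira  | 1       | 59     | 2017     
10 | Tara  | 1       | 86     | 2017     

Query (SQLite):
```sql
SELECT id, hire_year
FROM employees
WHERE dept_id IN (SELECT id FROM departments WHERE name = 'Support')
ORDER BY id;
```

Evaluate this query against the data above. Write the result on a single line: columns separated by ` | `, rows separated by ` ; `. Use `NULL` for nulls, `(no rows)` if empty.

3 | 2024 ; 6 | 2021 ; 7 | 2019 ; 8 | 2016 ; 9 | 2017 ; 10 | 2017

Inner query: departments.id where name = 'Support'.
Outer: keep employees rows whose dept_id is in that set.
Inner query → {1, 5}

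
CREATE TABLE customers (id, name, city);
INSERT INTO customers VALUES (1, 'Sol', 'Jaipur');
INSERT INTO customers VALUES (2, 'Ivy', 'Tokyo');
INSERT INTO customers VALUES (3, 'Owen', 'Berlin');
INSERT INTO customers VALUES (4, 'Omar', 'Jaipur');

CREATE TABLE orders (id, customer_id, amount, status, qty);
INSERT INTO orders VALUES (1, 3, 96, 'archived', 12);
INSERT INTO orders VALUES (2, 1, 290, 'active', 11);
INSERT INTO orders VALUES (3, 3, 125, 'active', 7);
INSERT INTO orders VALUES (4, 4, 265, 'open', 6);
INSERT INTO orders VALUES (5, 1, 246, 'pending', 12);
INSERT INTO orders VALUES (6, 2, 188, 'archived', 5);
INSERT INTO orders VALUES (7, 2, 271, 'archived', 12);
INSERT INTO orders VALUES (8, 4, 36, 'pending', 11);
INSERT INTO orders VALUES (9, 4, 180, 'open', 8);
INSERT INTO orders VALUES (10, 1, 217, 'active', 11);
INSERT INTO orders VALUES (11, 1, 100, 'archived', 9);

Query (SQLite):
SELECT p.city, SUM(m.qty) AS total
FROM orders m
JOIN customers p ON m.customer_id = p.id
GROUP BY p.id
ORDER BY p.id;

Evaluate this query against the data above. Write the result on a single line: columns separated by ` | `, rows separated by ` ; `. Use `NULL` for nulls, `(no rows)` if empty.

Jaipur | 43 ; Tokyo | 17 ; Berlin | 19 ; Jaipur | 25

Join each orders row to its customers via customer_id.
Group joined rows by customers.id; compute SUM(m.qty) per group.
  1: ids {2, 5, 10, 11} → SUM(m.qty)=43
  2: ids {6, 7} → SUM(m.qty)=17
  3: ids {1, 3} → SUM(m.qty)=19
  4: ids {4, 8, 9} → SUM(m.qty)=25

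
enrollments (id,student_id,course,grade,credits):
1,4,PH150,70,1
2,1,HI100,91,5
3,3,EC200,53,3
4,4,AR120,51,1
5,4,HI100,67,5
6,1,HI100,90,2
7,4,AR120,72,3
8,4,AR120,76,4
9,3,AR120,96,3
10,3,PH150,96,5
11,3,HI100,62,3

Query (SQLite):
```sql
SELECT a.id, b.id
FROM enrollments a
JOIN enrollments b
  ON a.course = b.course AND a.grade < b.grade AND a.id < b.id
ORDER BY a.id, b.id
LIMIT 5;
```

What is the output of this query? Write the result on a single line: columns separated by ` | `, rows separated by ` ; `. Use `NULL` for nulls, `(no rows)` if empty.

1 | 10 ; 4 | 7 ; 4 | 8 ; 4 | 9 ; 5 | 6

Pairs (a,b) with same course, a.grade < b.grade, a.id < b.id.
course groups: AR120:{4,7,8,9} EC200:{3} HI100:{2,5,6,11} PH150:{1,10}
Ordered by (a.id, b.id); first 5.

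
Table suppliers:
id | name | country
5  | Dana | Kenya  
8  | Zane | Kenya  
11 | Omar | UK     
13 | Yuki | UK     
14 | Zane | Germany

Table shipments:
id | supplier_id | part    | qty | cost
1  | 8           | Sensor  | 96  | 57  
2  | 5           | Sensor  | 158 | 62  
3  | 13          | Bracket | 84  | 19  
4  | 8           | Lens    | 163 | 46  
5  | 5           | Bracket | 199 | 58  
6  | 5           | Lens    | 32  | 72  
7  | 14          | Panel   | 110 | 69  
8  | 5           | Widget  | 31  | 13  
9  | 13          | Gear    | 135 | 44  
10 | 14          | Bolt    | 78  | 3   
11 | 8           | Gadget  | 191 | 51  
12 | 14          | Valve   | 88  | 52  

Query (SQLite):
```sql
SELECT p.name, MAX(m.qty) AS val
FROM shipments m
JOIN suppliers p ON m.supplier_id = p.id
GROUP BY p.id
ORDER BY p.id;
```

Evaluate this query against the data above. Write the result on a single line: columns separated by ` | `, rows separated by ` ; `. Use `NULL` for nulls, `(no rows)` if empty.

Join each shipments row to its suppliers via supplier_id.
Group joined rows by suppliers.id; compute MAX(m.qty) per group.
  5: ids {2, 5, 6, 8} → MAX(m.qty)=199
  8: ids {1, 4, 11} → MAX(m.qty)=191
  13: ids {3, 9} → MAX(m.qty)=135
  14: ids {7, 10, 12} → MAX(m.qty)=110

Dana | 199 ; Zane | 191 ; Yuki | 135 ; Zane | 110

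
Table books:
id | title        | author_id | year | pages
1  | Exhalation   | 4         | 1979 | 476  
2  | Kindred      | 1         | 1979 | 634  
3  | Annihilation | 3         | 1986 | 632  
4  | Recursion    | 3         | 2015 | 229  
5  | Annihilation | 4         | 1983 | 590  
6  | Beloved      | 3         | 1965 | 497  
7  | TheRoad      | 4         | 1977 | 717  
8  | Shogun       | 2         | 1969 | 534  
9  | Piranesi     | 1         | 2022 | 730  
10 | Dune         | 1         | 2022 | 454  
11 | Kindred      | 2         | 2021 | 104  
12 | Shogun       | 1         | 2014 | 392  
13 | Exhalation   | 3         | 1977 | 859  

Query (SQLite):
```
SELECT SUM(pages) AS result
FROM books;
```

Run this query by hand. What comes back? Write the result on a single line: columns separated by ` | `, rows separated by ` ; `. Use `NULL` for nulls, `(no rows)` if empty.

6848

All pages values: [476, 634, 632, 229, 590, 497, 717, 534, 730, 454, 104, 392, 859].
SUM of non-NULL values = 6848.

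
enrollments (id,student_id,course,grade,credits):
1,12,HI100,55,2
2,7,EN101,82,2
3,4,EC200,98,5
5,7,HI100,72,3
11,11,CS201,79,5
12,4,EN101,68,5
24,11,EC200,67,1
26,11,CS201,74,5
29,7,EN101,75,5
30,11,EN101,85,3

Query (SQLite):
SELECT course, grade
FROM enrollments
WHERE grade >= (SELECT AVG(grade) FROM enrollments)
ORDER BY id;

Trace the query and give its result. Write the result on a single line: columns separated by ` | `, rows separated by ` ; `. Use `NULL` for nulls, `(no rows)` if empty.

Scalar subquery: AVG(grade) over all enrollments rows = 75.5.
Keep rows where grade >= that value.

EN101 | 82 ; EC200 | 98 ; CS201 | 79 ; EN101 | 85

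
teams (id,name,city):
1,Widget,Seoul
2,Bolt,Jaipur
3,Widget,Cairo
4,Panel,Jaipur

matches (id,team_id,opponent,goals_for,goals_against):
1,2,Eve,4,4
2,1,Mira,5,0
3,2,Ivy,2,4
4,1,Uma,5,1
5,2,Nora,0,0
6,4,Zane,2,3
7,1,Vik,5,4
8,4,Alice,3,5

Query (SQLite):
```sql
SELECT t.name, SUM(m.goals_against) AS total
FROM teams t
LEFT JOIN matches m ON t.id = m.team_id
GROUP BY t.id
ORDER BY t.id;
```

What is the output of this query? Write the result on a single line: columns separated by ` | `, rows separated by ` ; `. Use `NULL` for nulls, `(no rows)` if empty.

Widget | 5 ; Bolt | 8 ; Widget | NULL ; Panel | 8

LEFT JOIN keeps every teams row; unmatched ones get NULL for matches columns.
Group by teams.id and compute SUM(m.goals_against). SUM over an all-NULL group is NULL.
  1: ids {2, 4, 7} → SUM(m.goals_against)=5
  2: ids {1, 3, 5} → SUM(m.goals_against)=8
  3: ids {—} → SUM(m.goals_against)=NULL
  4: ids {6, 8} → SUM(m.goals_against)=8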